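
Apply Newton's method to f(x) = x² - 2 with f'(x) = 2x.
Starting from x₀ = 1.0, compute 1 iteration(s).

f(x) = x² - 2
f'(x) = 2x
x₀ = 1.0

Newton-Raphson formula: x_{n+1} = x_n - f(x_n)/f'(x_n)

Iteration 1:
  f(1.000000) = -1.000000
  f'(1.000000) = 2.000000
  x_1 = 1.000000 - (-1.000000)/2.000000 = 1.500000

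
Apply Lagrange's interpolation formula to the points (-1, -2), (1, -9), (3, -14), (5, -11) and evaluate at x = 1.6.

Lagrange interpolation formula:
P(x) = Σ yᵢ × Lᵢ(x)
where Lᵢ(x) = Π_{j≠i} (x - xⱼ)/(xᵢ - xⱼ)

L_0(1.6) = (1.6 - 1)/(-1 - 1) × (1.6 - 3)/(-1 - 3) × (1.6 - 5)/(-1 - 5) = -0.059500
L_1(1.6) = (1.6 - (-1))/(1 - (-1)) × (1.6 - 3)/(1 - 3) × (1.6 - 5)/(1 - 5) = 0.773500
L_2(1.6) = (1.6 - (-1))/(3 - (-1)) × (1.6 - 1)/(3 - 1) × (1.6 - 5)/(3 - 5) = 0.331500
L_3(1.6) = (1.6 - (-1))/(5 - (-1)) × (1.6 - 1)/(5 - 1) × (1.6 - 3)/(5 - 3) = -0.045500

P(1.6) = (-2)×L_0(1.6) + (-9)×L_1(1.6) + (-14)×L_2(1.6) + (-11)×L_3(1.6)
P(1.6) = -10.983000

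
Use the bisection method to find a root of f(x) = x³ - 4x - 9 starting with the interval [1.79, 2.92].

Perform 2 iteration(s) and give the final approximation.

f(x) = x³ - 4x - 9
Initial interval: [1.79, 2.92]

Iteration 1:
  c_1 = (1.790000 + 2.920000)/2 = 2.355000
  f(c_1) = f(2.355000) = -5.359111
  f(a) × f(c) ≥ 0, new interval: [2.355000, 2.920000]
Iteration 2:
  c_2 = (2.355000 + 2.920000)/2 = 2.637500
  f(c_2) = f(2.637500) = -1.202479
  f(a) × f(c) ≥ 0, new interval: [2.637500, 2.920000]

After 2 iteration(s), the approximation is c_2 = 2.637500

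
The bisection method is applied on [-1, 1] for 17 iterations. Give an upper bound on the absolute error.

Bisection error bound: |error| ≤ (b-a)/2^n
|error| ≤ (1 - (-1))/2^17 = 2/2^17
|error| ≤ 0.0000152588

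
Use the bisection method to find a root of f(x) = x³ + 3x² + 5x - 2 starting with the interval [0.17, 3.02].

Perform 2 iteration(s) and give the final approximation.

f(x) = x³ + 3x² + 5x - 2
Initial interval: [0.17, 3.02]

Iteration 1:
  c_1 = (0.170000 + 3.020000)/2 = 1.595000
  f(c_1) = f(1.595000) = 17.664795
  f(a) × f(c) < 0, new interval: [0.170000, 1.595000]
Iteration 2:
  c_2 = (0.170000 + 1.595000)/2 = 0.882500
  f(c_2) = f(0.882500) = 5.436215
  f(a) × f(c) < 0, new interval: [0.170000, 0.882500]

After 2 iteration(s), the approximation is c_2 = 0.882500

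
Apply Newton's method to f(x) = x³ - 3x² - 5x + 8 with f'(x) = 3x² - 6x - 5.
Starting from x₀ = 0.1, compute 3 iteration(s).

f(x) = x³ - 3x² - 5x + 8
f'(x) = 3x² - 6x - 5
x₀ = 0.1

Newton-Raphson formula: x_{n+1} = x_n - f(x_n)/f'(x_n)

Iteration 1:
  f(0.100000) = 7.471000
  f'(0.100000) = -5.570000
  x_1 = 0.100000 - 7.471000/(-5.570000) = 1.441293
Iteration 2:
  f(1.441293) = -2.444404
  f'(1.441293) = -7.415782
  x_2 = 1.441293 - (-2.444404)/(-7.415782) = 1.111671
Iteration 3:
  f(1.111671) = 0.108026
  f'(1.111671) = -7.962589
  x_3 = 1.111671 - 0.108026/(-7.962589) = 1.125238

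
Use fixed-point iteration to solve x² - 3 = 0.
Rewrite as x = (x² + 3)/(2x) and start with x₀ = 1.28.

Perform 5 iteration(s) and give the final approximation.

Equation: x² - 3 = 0
Fixed-point form: x = (x² + 3)/(2x)
x₀ = 1.28

x_1 = g(1.280000) = 1.811875
x_2 = g(1.811875) = 1.733809
x_3 = g(1.733809) = 1.732052
x_4 = g(1.732052) = 1.732051
x_5 = g(1.732051) = 1.732051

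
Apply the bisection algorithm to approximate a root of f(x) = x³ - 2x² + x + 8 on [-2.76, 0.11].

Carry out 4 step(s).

f(x) = x³ - 2x² + x + 8
Initial interval: [-2.76, 0.11]

Iteration 1:
  c_1 = (-2.760000 + 0.110000)/2 = -1.325000
  f(c_1) = f(-1.325000) = 0.837547
  f(a) × f(c) < 0, new interval: [-2.760000, -1.325000]
Iteration 2:
  c_2 = (-2.760000 + (-1.325000))/2 = -2.042500
  f(c_2) = f(-2.042500) = -10.907027
  f(a) × f(c) ≥ 0, new interval: [-2.042500, -1.325000]
Iteration 3:
  c_3 = (-2.042500 + (-1.325000))/2 = -1.683750
  f(c_3) = f(-1.683750) = -4.127233
  f(a) × f(c) ≥ 0, new interval: [-1.683750, -1.325000]
Iteration 4:
  c_4 = (-1.683750 + (-1.325000))/2 = -1.504375
  f(c_4) = f(-1.504375) = -1.435281
  f(a) × f(c) ≥ 0, new interval: [-1.504375, -1.325000]

After 4 iteration(s), the approximation is c_4 = -1.504375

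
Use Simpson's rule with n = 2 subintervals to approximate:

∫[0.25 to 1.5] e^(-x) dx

f(x) = e^(-x)
a = 0.25, b = 1.5, n = 2
h = (b - a)/n = 0.625000

Simpson's rule: (h/3)[f(x₀) + 4f(x₁) + 2f(x₂) + ... + f(xₙ)]

x_0 = 0.2500, f(x_0) = 0.778801, coefficient = 1
x_1 = 0.8750, f(x_1) = 0.416862, coefficient = 4
x_2 = 1.5000, f(x_2) = 0.223130, coefficient = 1

I ≈ (0.625000/3) × 2.669379 = 0.556121
Exact value: 0.555671
Error: 0.000450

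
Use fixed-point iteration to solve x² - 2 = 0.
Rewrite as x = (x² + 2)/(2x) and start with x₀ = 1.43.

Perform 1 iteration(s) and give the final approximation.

Equation: x² - 2 = 0
Fixed-point form: x = (x² + 2)/(2x)
x₀ = 1.43

x_1 = g(1.430000) = 1.414301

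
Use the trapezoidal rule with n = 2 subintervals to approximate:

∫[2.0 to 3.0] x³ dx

f(x) = x³
a = 2.0, b = 3.0, n = 2
h = (b - a)/n = 0.500000

Trapezoidal rule: (h/2)[f(x₀) + 2f(x₁) + 2f(x₂) + ... + f(xₙ)]

x_0 = 2.0000, f(x_0) = 8.000000, coefficient = 1
x_1 = 2.5000, f(x_1) = 15.625000, coefficient = 2
x_2 = 3.0000, f(x_2) = 27.000000, coefficient = 1

I ≈ (0.500000/2) × 66.250000 = 16.562500
Exact value: 16.250000
Error: 0.312500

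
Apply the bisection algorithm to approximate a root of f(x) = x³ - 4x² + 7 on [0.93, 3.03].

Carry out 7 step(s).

f(x) = x³ - 4x² + 7
Initial interval: [0.93, 3.03]

Iteration 1:
  c_1 = (0.930000 + 3.030000)/2 = 1.980000
  f(c_1) = f(1.980000) = -0.919208
  f(a) × f(c) < 0, new interval: [0.930000, 1.980000]
Iteration 2:
  c_2 = (0.930000 + 1.980000)/2 = 1.455000
  f(c_2) = f(1.455000) = 1.612171
  f(a) × f(c) ≥ 0, new interval: [1.455000, 1.980000]
Iteration 3:
  c_3 = (1.455000 + 1.980000)/2 = 1.717500
  f(c_3) = f(1.717500) = 0.267067
  f(a) × f(c) ≥ 0, new interval: [1.717500, 1.980000]
Iteration 4:
  c_4 = (1.717500 + 1.980000)/2 = 1.848750
  f(c_4) = f(1.848750) = -0.352707
  f(a) × f(c) < 0, new interval: [1.717500, 1.848750]
Iteration 5:
  c_5 = (1.717500 + 1.848750)/2 = 1.783125
  f(c_5) = f(1.783125) = -0.048631
  f(a) × f(c) < 0, new interval: [1.717500, 1.783125]
Iteration 6:
  c_6 = (1.717500 + 1.783125)/2 = 1.750313
  f(c_6) = f(1.750313) = 0.107871
  f(a) × f(c) ≥ 0, new interval: [1.750313, 1.783125]
Iteration 7:
  c_7 = (1.750313 + 1.783125)/2 = 1.766719
  f(c_7) = f(1.766719) = 0.029270
  f(a) × f(c) ≥ 0, new interval: [1.766719, 1.783125]

After 7 iteration(s), the approximation is c_7 = 1.766719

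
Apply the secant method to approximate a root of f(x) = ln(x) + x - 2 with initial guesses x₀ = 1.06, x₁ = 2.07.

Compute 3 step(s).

f(x) = ln(x) + x - 2
x₀ = 1.06, x₁ = 2.07

Secant formula: x_{n+1} = x_n - f(x_n)(x_n - x_{n-1})/(f(x_n) - f(x_{n-1}))

Iteration 1:
  f(1.060000) = -0.881731
  f(2.070000) = 0.797549
  x_2 = 2.070000 - 0.797549×(2.070000 - 1.060000)/(0.797549 - (-0.881731))
       = 1.590316
Iteration 2:
  f(2.070000) = 0.797549
  f(1.590316) = 0.054248
  x_3 = 1.590316 - 0.054248×(1.590316 - 2.070000)/(0.054248 - 0.797549)
       = 1.555307
Iteration 3:
  f(1.590316) = 0.054248
  f(1.555307) = -0.003020
  x_4 = 1.555307 - (-0.003020)×(1.555307 - 1.590316)/(-0.003020 - 0.054248)
       = 1.557153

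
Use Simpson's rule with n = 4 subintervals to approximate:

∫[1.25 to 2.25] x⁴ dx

f(x) = x⁴
a = 1.25, b = 2.25, n = 4
h = (b - a)/n = 0.250000

Simpson's rule: (h/3)[f(x₀) + 4f(x₁) + 2f(x₂) + ... + f(xₙ)]

x_0 = 1.2500, f(x_0) = 2.441406, coefficient = 1
x_1 = 1.5000, f(x_1) = 5.062500, coefficient = 4
x_2 = 1.7500, f(x_2) = 9.378906, coefficient = 2
x_3 = 2.0000, f(x_3) = 16.000000, coefficient = 4
x_4 = 2.2500, f(x_4) = 25.628906, coefficient = 1

I ≈ (0.250000/3) × 131.078125 = 10.923177
Exact value: 10.922656
Error: 0.000521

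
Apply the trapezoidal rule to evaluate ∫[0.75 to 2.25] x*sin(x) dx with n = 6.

f(x) = x*sin(x)
a = 0.75, b = 2.25, n = 6
h = (b - a)/n = 0.250000

Trapezoidal rule: (h/2)[f(x₀) + 2f(x₁) + 2f(x₂) + ... + f(xₙ)]

x_0 = 0.7500, f(x_0) = 0.511229, coefficient = 1
x_1 = 1.0000, f(x_1) = 0.841471, coefficient = 2
x_2 = 1.2500, f(x_2) = 1.186231, coefficient = 2
x_3 = 1.5000, f(x_3) = 1.496242, coefficient = 2
x_4 = 1.7500, f(x_4) = 1.721975, coefficient = 2
x_5 = 2.0000, f(x_5) = 1.818595, coefficient = 2
x_6 = 2.2500, f(x_6) = 1.750665, coefficient = 1

I ≈ (0.250000/2) × 16.390923 = 2.048865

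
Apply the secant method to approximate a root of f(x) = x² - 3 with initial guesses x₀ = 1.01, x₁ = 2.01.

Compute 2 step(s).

f(x) = x² - 3
x₀ = 1.01, x₁ = 2.01

Secant formula: x_{n+1} = x_n - f(x_n)(x_n - x_{n-1})/(f(x_n) - f(x_{n-1}))

Iteration 1:
  f(1.010000) = -1.979900
  f(2.010000) = 1.040100
  x_2 = 2.010000 - 1.040100×(2.010000 - 1.010000)/(1.040100 - (-1.979900))
       = 1.665596
Iteration 2:
  f(2.010000) = 1.040100
  f(1.665596) = -0.225790
  x_3 = 1.665596 - (-0.225790)×(1.665596 - 2.010000)/(-0.225790 - 1.040100)
       = 1.727025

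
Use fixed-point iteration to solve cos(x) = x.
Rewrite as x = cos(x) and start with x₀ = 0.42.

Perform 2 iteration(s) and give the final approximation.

Equation: cos(x) = x
Fixed-point form: x = cos(x)
x₀ = 0.42

x_1 = g(0.420000) = 0.913089
x_2 = g(0.913089) = 0.611304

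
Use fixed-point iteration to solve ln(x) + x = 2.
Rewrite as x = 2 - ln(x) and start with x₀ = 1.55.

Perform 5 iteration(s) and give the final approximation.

Equation: ln(x) + x = 2
Fixed-point form: x = 2 - ln(x)
x₀ = 1.55

x_1 = g(1.550000) = 1.561745
x_2 = g(1.561745) = 1.554196
x_3 = g(1.554196) = 1.559042
x_4 = g(1.559042) = 1.555929
x_5 = g(1.555929) = 1.557927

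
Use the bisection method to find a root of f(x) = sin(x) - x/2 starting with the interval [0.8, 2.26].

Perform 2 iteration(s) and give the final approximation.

f(x) = sin(x) - x/2
Initial interval: [0.8, 2.26]

Iteration 1:
  c_1 = (0.800000 + 2.260000)/2 = 1.530000
  f(c_1) = f(1.530000) = 0.234168
  f(a) × f(c) ≥ 0, new interval: [1.530000, 2.260000]
Iteration 2:
  c_2 = (1.530000 + 2.260000)/2 = 1.895000
  f(c_2) = f(1.895000) = 0.000405
  f(a) × f(c) ≥ 0, new interval: [1.895000, 2.260000]

After 2 iteration(s), the approximation is c_2 = 1.895000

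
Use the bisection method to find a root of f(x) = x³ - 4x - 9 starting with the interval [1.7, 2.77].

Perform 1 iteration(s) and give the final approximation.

f(x) = x³ - 4x - 9
Initial interval: [1.7, 2.77]

Iteration 1:
  c_1 = (1.700000 + 2.770000)/2 = 2.235000
  f(c_1) = f(2.235000) = -6.775672
  f(a) × f(c) ≥ 0, new interval: [2.235000, 2.770000]

After 1 iteration(s), the approximation is c_1 = 2.235000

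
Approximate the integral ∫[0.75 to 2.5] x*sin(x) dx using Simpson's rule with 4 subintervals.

f(x) = x*sin(x)
a = 0.75, b = 2.5, n = 4
h = (b - a)/n = 0.437500

Simpson's rule: (h/3)[f(x₀) + 4f(x₁) + 2f(x₂) + ... + f(xₙ)]

x_0 = 0.7500, f(x_0) = 0.511229, coefficient = 1
x_1 = 1.1875, f(x_1) = 1.101331, coefficient = 4
x_2 = 1.6250, f(x_2) = 1.622613, coefficient = 2
x_3 = 2.0625, f(x_3) = 1.818155, coefficient = 4
x_4 = 2.5000, f(x_4) = 1.496180, coefficient = 1

I ≈ (0.437500/3) × 16.930582 = 2.469043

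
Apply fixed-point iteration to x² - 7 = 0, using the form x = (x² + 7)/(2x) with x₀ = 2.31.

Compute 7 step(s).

Equation: x² - 7 = 0
Fixed-point form: x = (x² + 7)/(2x)
x₀ = 2.31

x_1 = g(2.310000) = 2.670152
x_2 = g(2.670152) = 2.645863
x_3 = g(2.645863) = 2.645751
x_4 = g(2.645751) = 2.645751
x_5 = g(2.645751) = 2.645751
x_6 = g(2.645751) = 2.645751
x_7 = g(2.645751) = 2.645751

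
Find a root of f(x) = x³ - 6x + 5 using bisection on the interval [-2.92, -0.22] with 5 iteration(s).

f(x) = x³ - 6x + 5
Initial interval: [-2.92, -0.22]

Iteration 1:
  c_1 = (-2.920000 + (-0.220000))/2 = -1.570000
  f(c_1) = f(-1.570000) = 10.550107
  f(a) × f(c) < 0, new interval: [-2.920000, -1.570000]
Iteration 2:
  c_2 = (-2.920000 + (-1.570000))/2 = -2.245000
  f(c_2) = f(-2.245000) = 7.155144
  f(a) × f(c) < 0, new interval: [-2.920000, -2.245000]
Iteration 3:
  c_3 = (-2.920000 + (-2.245000))/2 = -2.582500
  f(c_3) = f(-2.582500) = 3.271517
  f(a) × f(c) < 0, new interval: [-2.920000, -2.582500]
Iteration 4:
  c_4 = (-2.920000 + (-2.582500))/2 = -2.751250
  f(c_4) = f(-2.751250) = 0.682253
  f(a) × f(c) < 0, new interval: [-2.920000, -2.751250]
Iteration 5:
  c_5 = (-2.920000 + (-2.751250))/2 = -2.835625
  f(c_5) = f(-2.835625) = -0.786856
  f(a) × f(c) ≥ 0, new interval: [-2.835625, -2.751250]

After 5 iteration(s), the approximation is c_5 = -2.835625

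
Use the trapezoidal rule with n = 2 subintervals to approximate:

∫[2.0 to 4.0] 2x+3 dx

f(x) = 2x+3
a = 2.0, b = 4.0, n = 2
h = (b - a)/n = 1.000000

Trapezoidal rule: (h/2)[f(x₀) + 2f(x₁) + 2f(x₂) + ... + f(xₙ)]

x_0 = 2.0000, f(x_0) = 7.000000, coefficient = 1
x_1 = 3.0000, f(x_1) = 9.000000, coefficient = 2
x_2 = 4.0000, f(x_2) = 11.000000, coefficient = 1

I ≈ (1.000000/2) × 36.000000 = 18.000000
Exact value: 18.000000
Error: 0.000000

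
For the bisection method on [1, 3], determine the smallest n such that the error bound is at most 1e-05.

We need (b-a)/2^n ≤ 1e-05
(3 - 1)/2^n ≤ 1e-05
2/2^n ≤ 1e-05
2^n ≥ 200000
n ≥ log₂(200000) = 17.61
n ≥ 18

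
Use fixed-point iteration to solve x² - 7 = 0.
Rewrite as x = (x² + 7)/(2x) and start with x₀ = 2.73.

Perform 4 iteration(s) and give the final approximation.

Equation: x² - 7 = 0
Fixed-point form: x = (x² + 7)/(2x)
x₀ = 2.73

x_1 = g(2.730000) = 2.647051
x_2 = g(2.647051) = 2.645752
x_3 = g(2.645752) = 2.645751
x_4 = g(2.645751) = 2.645751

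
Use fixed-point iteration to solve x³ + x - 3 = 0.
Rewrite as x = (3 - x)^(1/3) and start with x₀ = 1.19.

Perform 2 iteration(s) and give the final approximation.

Equation: x³ + x - 3 = 0
Fixed-point form: x = (3 - x)^(1/3)
x₀ = 1.19

x_1 = g(1.190000) = 1.218689
x_2 = g(1.218689) = 1.212216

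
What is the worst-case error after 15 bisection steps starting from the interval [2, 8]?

Bisection error bound: |error| ≤ (b-a)/2^n
|error| ≤ (8 - 2)/2^15 = 6/2^15
|error| ≤ 0.0001831055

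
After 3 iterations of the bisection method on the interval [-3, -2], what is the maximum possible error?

Bisection error bound: |error| ≤ (b-a)/2^n
|error| ≤ (-2 - (-3))/2^3 = 1/2^3
|error| ≤ 0.1250000000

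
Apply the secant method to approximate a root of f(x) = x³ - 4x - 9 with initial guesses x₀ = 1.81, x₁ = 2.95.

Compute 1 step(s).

f(x) = x³ - 4x - 9
x₀ = 1.81, x₁ = 2.95

Secant formula: x_{n+1} = x_n - f(x_n)(x_n - x_{n-1})/(f(x_n) - f(x_{n-1}))

Iteration 1:
  f(1.810000) = -10.310259
  f(2.950000) = 4.872375
  x_2 = 2.950000 - 4.872375×(2.950000 - 1.810000)/(4.872375 - (-10.310259))
       = 2.584154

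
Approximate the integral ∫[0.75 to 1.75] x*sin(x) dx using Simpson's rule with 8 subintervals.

f(x) = x*sin(x)
a = 0.75, b = 1.75, n = 8
h = (b - a)/n = 0.125000

Simpson's rule: (h/3)[f(x₀) + 4f(x₁) + 2f(x₂) + ... + f(xₙ)]

x_0 = 0.7500, f(x_0) = 0.511229, coefficient = 1
x_1 = 0.8750, f(x_1) = 0.671601, coefficient = 4
x_2 = 1.0000, f(x_2) = 0.841471, coefficient = 2
x_3 = 1.1250, f(x_3) = 1.015051, coefficient = 4
x_4 = 1.2500, f(x_4) = 1.186231, coefficient = 2
x_5 = 1.3750, f(x_5) = 1.348728, coefficient = 4
x_6 = 1.5000, f(x_6) = 1.496242, coefficient = 2
x_7 = 1.6250, f(x_7) = 1.622613, coefficient = 4
x_8 = 1.7500, f(x_8) = 1.721975, coefficient = 1

I ≈ (0.125000/3) × 27.913065 = 1.163044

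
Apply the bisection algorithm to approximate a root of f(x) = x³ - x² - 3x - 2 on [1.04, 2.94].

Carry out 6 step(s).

f(x) = x³ - x² - 3x - 2
Initial interval: [1.04, 2.94]

Iteration 1:
  c_1 = (1.040000 + 2.940000)/2 = 1.990000
  f(c_1) = f(1.990000) = -4.049501
  f(a) × f(c) ≥ 0, new interval: [1.990000, 2.940000]
Iteration 2:
  c_2 = (1.990000 + 2.940000)/2 = 2.465000
  f(c_2) = f(2.465000) = -0.493330
  f(a) × f(c) ≥ 0, new interval: [2.465000, 2.940000]
Iteration 3:
  c_3 = (2.465000 + 2.940000)/2 = 2.702500
  f(c_3) = f(2.702500) = 2.326719
  f(a) × f(c) < 0, new interval: [2.465000, 2.702500]
Iteration 4:
  c_4 = (2.465000 + 2.702500)/2 = 2.583750
  f(c_4) = f(2.583750) = 0.821491
  f(a) × f(c) < 0, new interval: [2.465000, 2.583750]
Iteration 5:
  c_5 = (2.465000 + 2.583750)/2 = 2.524375
  f(c_5) = f(2.524375) = 0.140908
  f(a) × f(c) < 0, new interval: [2.465000, 2.524375]
Iteration 6:
  c_6 = (2.465000 + 2.524375)/2 = 2.494687
  f(c_6) = f(2.494687) = -0.181926
  f(a) × f(c) ≥ 0, new interval: [2.494687, 2.524375]

After 6 iteration(s), the approximation is c_6 = 2.494687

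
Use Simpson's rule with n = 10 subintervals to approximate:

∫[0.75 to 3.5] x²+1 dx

f(x) = x²+1
a = 0.75, b = 3.5, n = 10
h = (b - a)/n = 0.275000

Simpson's rule: (h/3)[f(x₀) + 4f(x₁) + 2f(x₂) + ... + f(xₙ)]

x_0 = 0.7500, f(x_0) = 1.562500, coefficient = 1
x_1 = 1.0250, f(x_1) = 2.050625, coefficient = 4
x_2 = 1.3000, f(x_2) = 2.690000, coefficient = 2
x_3 = 1.5750, f(x_3) = 3.480625, coefficient = 4
x_4 = 1.8500, f(x_4) = 4.422500, coefficient = 2
x_5 = 2.1250, f(x_5) = 5.515625, coefficient = 4
x_6 = 2.4000, f(x_6) = 6.760000, coefficient = 2
x_7 = 2.6750, f(x_7) = 8.155625, coefficient = 4
x_8 = 2.9500, f(x_8) = 9.702500, coefficient = 2
x_9 = 3.2250, f(x_9) = 11.400625, coefficient = 4
x_10 = 3.5000, f(x_10) = 13.250000, coefficient = 1

I ≈ (0.275000/3) × 184.375000 = 16.901042
Exact value: 16.901042
Error: 0.000000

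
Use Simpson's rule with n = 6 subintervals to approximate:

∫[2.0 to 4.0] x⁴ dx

f(x) = x⁴
a = 2.0, b = 4.0, n = 6
h = (b - a)/n = 0.333333

Simpson's rule: (h/3)[f(x₀) + 4f(x₁) + 2f(x₂) + ... + f(xₙ)]

x_0 = 2.0000, f(x_0) = 16.000000, coefficient = 1
x_1 = 2.3333, f(x_1) = 29.641975, coefficient = 4
x_2 = 2.6667, f(x_2) = 50.567901, coefficient = 2
x_3 = 3.0000, f(x_3) = 81.000000, coefficient = 4
x_4 = 3.3333, f(x_4) = 123.456790, coefficient = 2
x_5 = 3.6667, f(x_5) = 180.753086, coefficient = 4
x_6 = 4.0000, f(x_6) = 256.000000, coefficient = 1

I ≈ (0.333333/3) × 1785.629630 = 198.403292
Exact value: 198.400000
Error: 0.003292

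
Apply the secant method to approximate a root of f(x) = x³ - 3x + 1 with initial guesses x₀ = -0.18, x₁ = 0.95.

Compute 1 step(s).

f(x) = x³ - 3x + 1
x₀ = -0.18, x₁ = 0.95

Secant formula: x_{n+1} = x_n - f(x_n)(x_n - x_{n-1})/(f(x_n) - f(x_{n-1}))

Iteration 1:
  f(-0.180000) = 1.534168
  f(0.950000) = -0.992625
  x_2 = 0.950000 - (-0.992625)×(0.950000 - (-0.180000))/(-0.992625 - 1.534168)
       = 0.506091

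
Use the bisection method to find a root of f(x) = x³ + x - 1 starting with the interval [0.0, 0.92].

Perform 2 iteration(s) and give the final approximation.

f(x) = x³ + x - 1
Initial interval: [0.0, 0.92]

Iteration 1:
  c_1 = (0.000000 + 0.920000)/2 = 0.460000
  f(c_1) = f(0.460000) = -0.442664
  f(a) × f(c) ≥ 0, new interval: [0.460000, 0.920000]
Iteration 2:
  c_2 = (0.460000 + 0.920000)/2 = 0.690000
  f(c_2) = f(0.690000) = 0.018509
  f(a) × f(c) < 0, new interval: [0.460000, 0.690000]

After 2 iteration(s), the approximation is c_2 = 0.690000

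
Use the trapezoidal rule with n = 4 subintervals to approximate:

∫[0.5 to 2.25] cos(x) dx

f(x) = cos(x)
a = 0.5, b = 2.25, n = 4
h = (b - a)/n = 0.437500

Trapezoidal rule: (h/2)[f(x₀) + 2f(x₁) + 2f(x₂) + ... + f(xₙ)]

x_0 = 0.5000, f(x_0) = 0.877583, coefficient = 1
x_1 = 0.9375, f(x_1) = 0.591805, coefficient = 2
x_2 = 1.3750, f(x_2) = 0.194548, coefficient = 2
x_3 = 1.8125, f(x_3) = -0.239357, coefficient = 2
x_4 = 2.2500, f(x_4) = -0.628174, coefficient = 1

I ≈ (0.437500/2) × 1.343400 = 0.293869
Exact value: 0.298648
Error: 0.004779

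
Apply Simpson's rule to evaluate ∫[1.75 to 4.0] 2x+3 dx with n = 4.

f(x) = 2x+3
a = 1.75, b = 4.0, n = 4
h = (b - a)/n = 0.562500

Simpson's rule: (h/3)[f(x₀) + 4f(x₁) + 2f(x₂) + ... + f(xₙ)]

x_0 = 1.7500, f(x_0) = 6.500000, coefficient = 1
x_1 = 2.3125, f(x_1) = 7.625000, coefficient = 4
x_2 = 2.8750, f(x_2) = 8.750000, coefficient = 2
x_3 = 3.4375, f(x_3) = 9.875000, coefficient = 4
x_4 = 4.0000, f(x_4) = 11.000000, coefficient = 1

I ≈ (0.562500/3) × 105.000000 = 19.687500
Exact value: 19.687500
Error: 0.000000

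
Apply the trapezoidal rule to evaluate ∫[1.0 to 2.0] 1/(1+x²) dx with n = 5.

f(x) = 1/(1+x²)
a = 1.0, b = 2.0, n = 5
h = (b - a)/n = 0.200000

Trapezoidal rule: (h/2)[f(x₀) + 2f(x₁) + 2f(x₂) + ... + f(xₙ)]

x_0 = 1.0000, f(x_0) = 0.500000, coefficient = 1
x_1 = 1.2000, f(x_1) = 0.409836, coefficient = 2
x_2 = 1.4000, f(x_2) = 0.337838, coefficient = 2
x_3 = 1.6000, f(x_3) = 0.280899, coefficient = 2
x_4 = 1.8000, f(x_4) = 0.235849, coefficient = 2
x_5 = 2.0000, f(x_5) = 0.200000, coefficient = 1

I ≈ (0.200000/2) × 3.228844 = 0.322884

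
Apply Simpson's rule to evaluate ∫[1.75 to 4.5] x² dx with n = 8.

f(x) = x²
a = 1.75, b = 4.5, n = 8
h = (b - a)/n = 0.343750

Simpson's rule: (h/3)[f(x₀) + 4f(x₁) + 2f(x₂) + ... + f(xₙ)]

x_0 = 1.7500, f(x_0) = 3.062500, coefficient = 1
x_1 = 2.0938, f(x_1) = 4.383789, coefficient = 4
x_2 = 2.4375, f(x_2) = 5.941406, coefficient = 2
x_3 = 2.7812, f(x_3) = 7.735352, coefficient = 4
x_4 = 3.1250, f(x_4) = 9.765625, coefficient = 2
x_5 = 3.4688, f(x_5) = 12.032227, coefficient = 4
x_6 = 3.8125, f(x_6) = 14.535156, coefficient = 2
x_7 = 4.1562, f(x_7) = 17.274414, coefficient = 4
x_8 = 4.5000, f(x_8) = 20.250000, coefficient = 1

I ≈ (0.343750/3) × 249.500000 = 28.588542
Exact value: 28.588542
Error: 0.000000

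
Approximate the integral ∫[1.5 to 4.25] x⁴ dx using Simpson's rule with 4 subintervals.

f(x) = x⁴
a = 1.5, b = 4.25, n = 4
h = (b - a)/n = 0.687500

Simpson's rule: (h/3)[f(x₀) + 4f(x₁) + 2f(x₂) + ... + f(xₙ)]

x_0 = 1.5000, f(x_0) = 5.062500, coefficient = 1
x_1 = 2.1875, f(x_1) = 22.897720, coefficient = 4
x_2 = 2.8750, f(x_2) = 68.320557, coefficient = 2
x_3 = 3.5625, f(x_3) = 161.071793, coefficient = 4
x_4 = 4.2500, f(x_4) = 326.253906, coefficient = 1

I ≈ (0.687500/3) × 1203.835571 = 275.878985
Exact value: 275.797070
Error: 0.081915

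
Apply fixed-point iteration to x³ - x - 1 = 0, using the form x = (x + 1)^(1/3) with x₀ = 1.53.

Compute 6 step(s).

Equation: x³ - x - 1 = 0
Fixed-point form: x = (x + 1)^(1/3)
x₀ = 1.53

x_1 = g(1.530000) = 1.362616
x_2 = g(1.362616) = 1.331878
x_3 = g(1.331878) = 1.326077
x_4 = g(1.326077) = 1.324976
x_5 = g(1.324976) = 1.324767
x_6 = g(1.324767) = 1.324727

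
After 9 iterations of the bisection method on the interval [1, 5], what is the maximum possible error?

Bisection error bound: |error| ≤ (b-a)/2^n
|error| ≤ (5 - 1)/2^9 = 4/2^9
|error| ≤ 0.0078125000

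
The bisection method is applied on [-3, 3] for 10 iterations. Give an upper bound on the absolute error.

Bisection error bound: |error| ≤ (b-a)/2^n
|error| ≤ (3 - (-3))/2^10 = 6/2^10
|error| ≤ 0.0058593750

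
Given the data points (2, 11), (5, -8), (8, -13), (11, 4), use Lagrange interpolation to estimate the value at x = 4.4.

Lagrange interpolation formula:
P(x) = Σ yᵢ × Lᵢ(x)
where Lᵢ(x) = Π_{j≠i} (x - xⱼ)/(xᵢ - xⱼ)

L_0(4.4) = (4.4 - 5)/(2 - 5) × (4.4 - 8)/(2 - 8) × (4.4 - 11)/(2 - 11) = 0.088000
L_1(4.4) = (4.4 - 2)/(5 - 2) × (4.4 - 8)/(5 - 8) × (4.4 - 11)/(5 - 11) = 1.056000
L_2(4.4) = (4.4 - 2)/(8 - 2) × (4.4 - 5)/(8 - 5) × (4.4 - 11)/(8 - 11) = -0.176000
L_3(4.4) = (4.4 - 2)/(11 - 2) × (4.4 - 5)/(11 - 5) × (4.4 - 8)/(11 - 8) = 0.032000

P(4.4) = 11×L_0(4.4) + (-8)×L_1(4.4) + (-13)×L_2(4.4) + 4×L_3(4.4)
P(4.4) = -5.064000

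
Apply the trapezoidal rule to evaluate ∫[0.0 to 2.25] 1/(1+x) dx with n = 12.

f(x) = 1/(1+x)
a = 0.0, b = 2.25, n = 12
h = (b - a)/n = 0.187500

Trapezoidal rule: (h/2)[f(x₀) + 2f(x₁) + 2f(x₂) + ... + f(xₙ)]

x_0 = 0.0000, f(x_0) = 1.000000, coefficient = 1
x_1 = 0.1875, f(x_1) = 0.842105, coefficient = 2
x_2 = 0.3750, f(x_2) = 0.727273, coefficient = 2
x_3 = 0.5625, f(x_3) = 0.640000, coefficient = 2
x_4 = 0.7500, f(x_4) = 0.571429, coefficient = 2
x_5 = 0.9375, f(x_5) = 0.516129, coefficient = 2
x_6 = 1.1250, f(x_6) = 0.470588, coefficient = 2
x_7 = 1.3125, f(x_7) = 0.432432, coefficient = 2
x_8 = 1.5000, f(x_8) = 0.400000, coefficient = 2
x_9 = 1.6875, f(x_9) = 0.372093, coefficient = 2
x_10 = 1.8750, f(x_10) = 0.347826, coefficient = 2
x_11 = 2.0625, f(x_11) = 0.326531, coefficient = 2
x_12 = 2.2500, f(x_12) = 0.307692, coefficient = 1

I ≈ (0.187500/2) × 12.600504 = 1.181297
Exact value: 1.178655
Error: 0.002642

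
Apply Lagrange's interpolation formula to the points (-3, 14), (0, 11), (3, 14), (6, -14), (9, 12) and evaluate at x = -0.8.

Lagrange interpolation formula:
P(x) = Σ yᵢ × Lᵢ(x)
where Lᵢ(x) = Π_{j≠i} (x - xⱼ)/(xᵢ - xⱼ)

L_0(-0.8) = (-0.8 - 0)/(-3 - 0) × (-0.8 - 3)/(-3 - 3) × (-0.8 - 6)/(-3 - 6) × (-0.8 - 9)/(-3 - 9) = 0.104211
L_1(-0.8) = (-0.8 - (-3))/(0 - (-3)) × (-0.8 - 3)/(0 - 3) × (-0.8 - 6)/(0 - 6) × (-0.8 - 9)/(0 - 9) = 1.146318
L_2(-0.8) = (-0.8 - (-3))/(3 - (-3)) × (-0.8 - 0)/(3 - 0) × (-0.8 - 6)/(3 - 6) × (-0.8 - 9)/(3 - 9) = -0.361995
L_3(-0.8) = (-0.8 - (-3))/(6 - (-3)) × (-0.8 - 0)/(6 - 0) × (-0.8 - 3)/(6 - 3) × (-0.8 - 9)/(6 - 9) = 0.134861
L_4(-0.8) = (-0.8 - (-3))/(9 - (-3)) × (-0.8 - 0)/(9 - 0) × (-0.8 - 3)/(9 - 3) × (-0.8 - 6)/(9 - 6) = -0.023394

P(-0.8) = 14×L_0(-0.8) + 11×L_1(-0.8) + 14×L_2(-0.8) + (-14)×L_3(-0.8) + 12×L_4(-0.8)
P(-0.8) = 6.831730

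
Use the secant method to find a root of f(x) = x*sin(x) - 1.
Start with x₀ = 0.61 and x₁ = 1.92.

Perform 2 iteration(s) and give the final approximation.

f(x) = x*sin(x) - 1
x₀ = 0.61, x₁ = 1.92

Secant formula: x_{n+1} = x_n - f(x_n)(x_n - x_{n-1})/(f(x_n) - f(x_{n-1}))

Iteration 1:
  f(0.610000) = -0.650551
  f(1.920000) = 0.804119
  x_2 = 1.920000 - 0.804119×(1.920000 - 0.610000)/(0.804119 - (-0.650551))
       = 1.195852
Iteration 2:
  f(1.920000) = 0.804119
  f(1.195852) = 0.112774
  x_3 = 1.195852 - 0.112774×(1.195852 - 1.920000)/(0.112774 - 0.804119)
       = 1.077727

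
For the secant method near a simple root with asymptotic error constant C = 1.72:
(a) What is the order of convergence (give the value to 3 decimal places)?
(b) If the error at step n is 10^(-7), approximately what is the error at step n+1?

(a) Secant method has superlinear convergence with order φ = (1+√5)/2 ≈ 1.618.
    This means |e_{n+1}| ≈ C|e_n|^1.618.

(b) With |e_n| = 10^(-7) and C = 1.72:
    |e_{n+1}| ≈ 1.72 × (10^(-7))^1.618 = 1.72 × 10^(-11.33)

(a) ≈ 1.618 (golden ratio); (b) |e_{n+1}| ≈ 8.115e-12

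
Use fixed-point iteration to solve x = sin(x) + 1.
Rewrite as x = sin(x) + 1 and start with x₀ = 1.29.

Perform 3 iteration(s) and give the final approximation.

Equation: x = sin(x) + 1
Fixed-point form: x = sin(x) + 1
x₀ = 1.29

x_1 = g(1.290000) = 1.960835
x_2 = g(1.960835) = 1.924894
x_3 = g(1.924894) = 1.937960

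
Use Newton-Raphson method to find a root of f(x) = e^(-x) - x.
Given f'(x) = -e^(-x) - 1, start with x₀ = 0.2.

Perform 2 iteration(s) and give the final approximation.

f(x) = e^(-x) - x
f'(x) = -e^(-x) - 1
x₀ = 0.2

Newton-Raphson formula: x_{n+1} = x_n - f(x_n)/f'(x_n)

Iteration 1:
  f(0.200000) = 0.618731
  f'(0.200000) = -1.818731
  x_1 = 0.200000 - 0.618731/(-1.818731) = 0.540199
Iteration 2:
  f(0.540199) = 0.042433
  f'(0.540199) = -1.582632
  x_2 = 0.540199 - 0.042433/(-1.582632) = 0.567011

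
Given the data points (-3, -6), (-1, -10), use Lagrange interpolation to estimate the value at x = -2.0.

Lagrange interpolation formula:
P(x) = Σ yᵢ × Lᵢ(x)
where Lᵢ(x) = Π_{j≠i} (x - xⱼ)/(xᵢ - xⱼ)

L_0(-2.0) = (-2.0 - (-1))/(-3 - (-1)) = 0.500000
L_1(-2.0) = (-2.0 - (-3))/(-1 - (-3)) = 0.500000

P(-2.0) = (-6)×L_0(-2.0) + (-10)×L_1(-2.0)
P(-2.0) = -8.000000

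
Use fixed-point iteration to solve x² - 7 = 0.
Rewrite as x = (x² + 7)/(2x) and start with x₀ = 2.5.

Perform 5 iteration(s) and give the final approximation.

Equation: x² - 7 = 0
Fixed-point form: x = (x² + 7)/(2x)
x₀ = 2.5

x_1 = g(2.500000) = 2.650000
x_2 = g(2.650000) = 2.645755
x_3 = g(2.645755) = 2.645751
x_4 = g(2.645751) = 2.645751
x_5 = g(2.645751) = 2.645751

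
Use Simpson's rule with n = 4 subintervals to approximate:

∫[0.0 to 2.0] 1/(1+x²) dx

f(x) = 1/(1+x²)
a = 0.0, b = 2.0, n = 4
h = (b - a)/n = 0.500000

Simpson's rule: (h/3)[f(x₀) + 4f(x₁) + 2f(x₂) + ... + f(xₙ)]

x_0 = 0.0000, f(x_0) = 1.000000, coefficient = 1
x_1 = 0.5000, f(x_1) = 0.800000, coefficient = 4
x_2 = 1.0000, f(x_2) = 0.500000, coefficient = 2
x_3 = 1.5000, f(x_3) = 0.307692, coefficient = 4
x_4 = 2.0000, f(x_4) = 0.200000, coefficient = 1

I ≈ (0.500000/3) × 6.630769 = 1.105128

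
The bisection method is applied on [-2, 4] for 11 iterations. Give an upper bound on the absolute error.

Bisection error bound: |error| ≤ (b-a)/2^n
|error| ≤ (4 - (-2))/2^11 = 6/2^11
|error| ≤ 0.0029296875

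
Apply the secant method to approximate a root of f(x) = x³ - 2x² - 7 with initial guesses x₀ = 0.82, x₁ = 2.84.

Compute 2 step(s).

f(x) = x³ - 2x² - 7
x₀ = 0.82, x₁ = 2.84

Secant formula: x_{n+1} = x_n - f(x_n)(x_n - x_{n-1})/(f(x_n) - f(x_{n-1}))

Iteration 1:
  f(0.820000) = -7.793432
  f(2.840000) = -0.224896
  x_2 = 2.840000 - (-0.224896)×(2.840000 - 0.820000)/(-0.224896 - (-7.793432))
       = 2.900023
Iteration 2:
  f(2.840000) = -0.224896
  f(2.900023) = 0.569320
  x_3 = 2.900023 - 0.569320×(2.900023 - 2.840000)/(0.569320 - (-0.224896))
       = 2.856997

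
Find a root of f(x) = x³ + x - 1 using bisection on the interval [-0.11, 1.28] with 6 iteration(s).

f(x) = x³ + x - 1
Initial interval: [-0.11, 1.28]

Iteration 1:
  c_1 = (-0.110000 + 1.280000)/2 = 0.585000
  f(c_1) = f(0.585000) = -0.214798
  f(a) × f(c) ≥ 0, new interval: [0.585000, 1.280000]
Iteration 2:
  c_2 = (0.585000 + 1.280000)/2 = 0.932500
  f(c_2) = f(0.932500) = 0.743361
  f(a) × f(c) < 0, new interval: [0.585000, 0.932500]
Iteration 3:
  c_3 = (0.585000 + 0.932500)/2 = 0.758750
  f(c_3) = f(0.758750) = 0.195564
  f(a) × f(c) < 0, new interval: [0.585000, 0.758750]
Iteration 4:
  c_4 = (0.585000 + 0.758750)/2 = 0.671875
  f(c_4) = f(0.671875) = -0.024830
  f(a) × f(c) ≥ 0, new interval: [0.671875, 0.758750]
Iteration 5:
  c_5 = (0.671875 + 0.758750)/2 = 0.715313
  f(c_5) = f(0.715313) = 0.081318
  f(a) × f(c) < 0, new interval: [0.671875, 0.715313]
Iteration 6:
  c_6 = (0.671875 + 0.715313)/2 = 0.693594
  f(c_6) = f(0.693594) = 0.027262
  f(a) × f(c) < 0, new interval: [0.671875, 0.693594]

After 6 iteration(s), the approximation is c_6 = 0.693594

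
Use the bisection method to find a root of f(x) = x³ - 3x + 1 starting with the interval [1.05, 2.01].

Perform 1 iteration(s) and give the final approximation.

f(x) = x³ - 3x + 1
Initial interval: [1.05, 2.01]

Iteration 1:
  c_1 = (1.050000 + 2.010000)/2 = 1.530000
  f(c_1) = f(1.530000) = -0.008423
  f(a) × f(c) ≥ 0, new interval: [1.530000, 2.010000]

After 1 iteration(s), the approximation is c_1 = 1.530000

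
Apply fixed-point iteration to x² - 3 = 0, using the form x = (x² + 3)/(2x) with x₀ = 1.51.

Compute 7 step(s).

Equation: x² - 3 = 0
Fixed-point form: x = (x² + 3)/(2x)
x₀ = 1.51

x_1 = g(1.510000) = 1.748377
x_2 = g(1.748377) = 1.732127
x_3 = g(1.732127) = 1.732051
x_4 = g(1.732051) = 1.732051
x_5 = g(1.732051) = 1.732051
x_6 = g(1.732051) = 1.732051
x_7 = g(1.732051) = 1.732051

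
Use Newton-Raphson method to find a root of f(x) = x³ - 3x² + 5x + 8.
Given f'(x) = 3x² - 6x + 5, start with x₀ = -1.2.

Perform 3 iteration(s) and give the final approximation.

f(x) = x³ - 3x² + 5x + 8
f'(x) = 3x² - 6x + 5
x₀ = -1.2

Newton-Raphson formula: x_{n+1} = x_n - f(x_n)/f'(x_n)

Iteration 1:
  f(-1.200000) = -4.048000
  f'(-1.200000) = 16.520000
  x_1 = -1.200000 - (-4.048000)/16.520000 = -0.954964
Iteration 2:
  f(-0.954964) = -0.381570
  f'(-0.954964) = 13.465649
  x_2 = -0.954964 - (-0.381570)/13.465649 = -0.926627
Iteration 3:
  f(-0.926627) = -0.004687
  f'(-0.926627) = 13.135677
  x_3 = -0.926627 - (-0.004687)/13.135677 = -0.926270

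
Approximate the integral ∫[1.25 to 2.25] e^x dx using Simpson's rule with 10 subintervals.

f(x) = e^x
a = 1.25, b = 2.25, n = 10
h = (b - a)/n = 0.100000

Simpson's rule: (h/3)[f(x₀) + 4f(x₁) + 2f(x₂) + ... + f(xₙ)]

x_0 = 1.2500, f(x_0) = 3.490343, coefficient = 1
x_1 = 1.3500, f(x_1) = 3.857426, coefficient = 4
x_2 = 1.4500, f(x_2) = 4.263115, coefficient = 2
x_3 = 1.5500, f(x_3) = 4.711470, coefficient = 4
x_4 = 1.6500, f(x_4) = 5.206980, coefficient = 2
x_5 = 1.7500, f(x_5) = 5.754603, coefficient = 4
x_6 = 1.8500, f(x_6) = 6.359820, coefficient = 2
x_7 = 1.9500, f(x_7) = 7.028688, coefficient = 4
x_8 = 2.0500, f(x_8) = 7.767901, coefficient = 2
x_9 = 2.1500, f(x_9) = 8.584858, coefficient = 4
x_10 = 2.2500, f(x_10) = 9.487736, coefficient = 1

I ≈ (0.100000/3) × 179.921886 = 5.997396
Exact value: 5.997393
Error: 0.000003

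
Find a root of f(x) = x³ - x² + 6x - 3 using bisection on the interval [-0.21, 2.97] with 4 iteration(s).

f(x) = x³ - x² + 6x - 3
Initial interval: [-0.21, 2.97]

Iteration 1:
  c_1 = (-0.210000 + 2.970000)/2 = 1.380000
  f(c_1) = f(1.380000) = 6.003672
  f(a) × f(c) < 0, new interval: [-0.210000, 1.380000]
Iteration 2:
  c_2 = (-0.210000 + 1.380000)/2 = 0.585000
  f(c_2) = f(0.585000) = 0.367977
  f(a) × f(c) < 0, new interval: [-0.210000, 0.585000]
Iteration 3:
  c_3 = (-0.210000 + 0.585000)/2 = 0.187500
  f(c_3) = f(0.187500) = -1.903564
  f(a) × f(c) ≥ 0, new interval: [0.187500, 0.585000]
Iteration 4:
  c_4 = (0.187500 + 0.585000)/2 = 0.386250
  f(c_4) = f(0.386250) = -0.774065
  f(a) × f(c) ≥ 0, new interval: [0.386250, 0.585000]

After 4 iteration(s), the approximation is c_4 = 0.386250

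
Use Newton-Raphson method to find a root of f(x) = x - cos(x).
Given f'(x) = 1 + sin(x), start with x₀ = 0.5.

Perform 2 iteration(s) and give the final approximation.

f(x) = x - cos(x)
f'(x) = 1 + sin(x)
x₀ = 0.5

Newton-Raphson formula: x_{n+1} = x_n - f(x_n)/f'(x_n)

Iteration 1:
  f(0.500000) = -0.377583
  f'(0.500000) = 1.479426
  x_1 = 0.500000 - (-0.377583)/1.479426 = 0.755222
Iteration 2:
  f(0.755222) = 0.027103
  f'(0.755222) = 1.685451
  x_2 = 0.755222 - 0.027103/1.685451 = 0.739142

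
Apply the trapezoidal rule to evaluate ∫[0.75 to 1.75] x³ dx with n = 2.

f(x) = x³
a = 0.75, b = 1.75, n = 2
h = (b - a)/n = 0.500000

Trapezoidal rule: (h/2)[f(x₀) + 2f(x₁) + 2f(x₂) + ... + f(xₙ)]

x_0 = 0.7500, f(x_0) = 0.421875, coefficient = 1
x_1 = 1.2500, f(x_1) = 1.953125, coefficient = 2
x_2 = 1.7500, f(x_2) = 5.359375, coefficient = 1

I ≈ (0.500000/2) × 9.687500 = 2.421875
Exact value: 2.265625
Error: 0.156250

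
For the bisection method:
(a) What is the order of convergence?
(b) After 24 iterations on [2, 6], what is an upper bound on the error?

(a) Bisection has linear (order 1) convergence; the error is halved each step.

(b) Error bound = (b-a)/2^n = (6 - 2)/2^{24}
    = 4/2^{24}

(a) 1 (linear); (b) error ≤ 2.38e-07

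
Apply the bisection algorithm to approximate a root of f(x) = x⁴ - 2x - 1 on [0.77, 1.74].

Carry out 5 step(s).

f(x) = x⁴ - 2x - 1
Initial interval: [0.77, 1.74]

Iteration 1:
  c_1 = (0.770000 + 1.740000)/2 = 1.255000
  f(c_1) = f(1.255000) = -1.029296
  f(a) × f(c) ≥ 0, new interval: [1.255000, 1.740000]
Iteration 2:
  c_2 = (1.255000 + 1.740000)/2 = 1.497500
  f(c_2) = f(1.497500) = 1.033834
  f(a) × f(c) < 0, new interval: [1.255000, 1.497500]
Iteration 3:
  c_3 = (1.255000 + 1.497500)/2 = 1.376250
  f(c_3) = f(1.376250) = -0.165021
  f(a) × f(c) ≥ 0, new interval: [1.376250, 1.497500]
Iteration 4:
  c_4 = (1.376250 + 1.497500)/2 = 1.436875
  f(c_4) = f(1.436875) = 0.388863
  f(a) × f(c) < 0, new interval: [1.376250, 1.436875]
Iteration 5:
  c_5 = (1.376250 + 1.436875)/2 = 1.406563
  f(c_5) = f(1.406563) = 0.101013
  f(a) × f(c) < 0, new interval: [1.376250, 1.406563]

After 5 iteration(s), the approximation is c_5 = 1.406563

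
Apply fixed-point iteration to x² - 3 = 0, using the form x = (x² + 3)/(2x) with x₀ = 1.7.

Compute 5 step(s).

Equation: x² - 3 = 0
Fixed-point form: x = (x² + 3)/(2x)
x₀ = 1.7

x_1 = g(1.700000) = 1.732353
x_2 = g(1.732353) = 1.732051
x_3 = g(1.732051) = 1.732051
x_4 = g(1.732051) = 1.732051
x_5 = g(1.732051) = 1.732051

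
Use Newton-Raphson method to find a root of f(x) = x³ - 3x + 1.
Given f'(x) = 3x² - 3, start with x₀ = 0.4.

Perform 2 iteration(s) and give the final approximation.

f(x) = x³ - 3x + 1
f'(x) = 3x² - 3
x₀ = 0.4

Newton-Raphson formula: x_{n+1} = x_n - f(x_n)/f'(x_n)

Iteration 1:
  f(0.400000) = -0.136000
  f'(0.400000) = -2.520000
  x_1 = 0.400000 - (-0.136000)/(-2.520000) = 0.346032
Iteration 2:
  f(0.346032) = 0.003338
  f'(0.346032) = -2.640786
  x_2 = 0.346032 - 0.003338/(-2.640786) = 0.347296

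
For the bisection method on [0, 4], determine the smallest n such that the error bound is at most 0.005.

We need (b-a)/2^n ≤ 0.005
(4 - 0)/2^n ≤ 0.005
4/2^n ≤ 0.005
2^n ≥ 800
n ≥ log₂(800) = 9.64
n ≥ 10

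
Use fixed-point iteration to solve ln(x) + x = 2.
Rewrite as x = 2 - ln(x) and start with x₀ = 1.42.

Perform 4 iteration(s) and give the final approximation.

Equation: ln(x) + x = 2
Fixed-point form: x = 2 - ln(x)
x₀ = 1.42

x_1 = g(1.420000) = 1.649343
x_2 = g(1.649343) = 1.499623
x_3 = g(1.499623) = 1.594786
x_4 = g(1.594786) = 1.533260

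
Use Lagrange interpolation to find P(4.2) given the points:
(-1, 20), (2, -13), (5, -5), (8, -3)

Lagrange interpolation formula:
P(x) = Σ yᵢ × Lᵢ(x)
where Lᵢ(x) = Π_{j≠i} (x - xⱼ)/(xᵢ - xⱼ)

L_0(4.2) = (4.2 - 2)/(-1 - 2) × (4.2 - 5)/(-1 - 5) × (4.2 - 8)/(-1 - 8) = -0.041284
L_1(4.2) = (4.2 - (-1))/(2 - (-1)) × (4.2 - 5)/(2 - 5) × (4.2 - 8)/(2 - 8) = 0.292741
L_2(4.2) = (4.2 - (-1))/(5 - (-1)) × (4.2 - 2)/(5 - 2) × (4.2 - 8)/(5 - 8) = 0.805037
L_3(4.2) = (4.2 - (-1))/(8 - (-1)) × (4.2 - 2)/(8 - 2) × (4.2 - 5)/(8 - 5) = -0.056494

P(4.2) = 20×L_0(4.2) + (-13)×L_1(4.2) + (-5)×L_2(4.2) + (-3)×L_3(4.2)
P(4.2) = -8.487012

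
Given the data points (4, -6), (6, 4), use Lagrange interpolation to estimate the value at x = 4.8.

Lagrange interpolation formula:
P(x) = Σ yᵢ × Lᵢ(x)
where Lᵢ(x) = Π_{j≠i} (x - xⱼ)/(xᵢ - xⱼ)

L_0(4.8) = (4.8 - 6)/(4 - 6) = 0.600000
L_1(4.8) = (4.8 - 4)/(6 - 4) = 0.400000

P(4.8) = (-6)×L_0(4.8) + 4×L_1(4.8)
P(4.8) = -2.000000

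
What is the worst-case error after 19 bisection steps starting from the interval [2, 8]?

Bisection error bound: |error| ≤ (b-a)/2^n
|error| ≤ (8 - 2)/2^19 = 6/2^19
|error| ≤ 0.0000114441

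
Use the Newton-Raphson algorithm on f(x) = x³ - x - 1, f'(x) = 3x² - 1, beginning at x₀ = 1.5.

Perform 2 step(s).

f(x) = x³ - x - 1
f'(x) = 3x² - 1
x₀ = 1.5

Newton-Raphson formula: x_{n+1} = x_n - f(x_n)/f'(x_n)

Iteration 1:
  f(1.500000) = 0.875000
  f'(1.500000) = 5.750000
  x_1 = 1.500000 - 0.875000/5.750000 = 1.347826
Iteration 2:
  f(1.347826) = 0.100682
  f'(1.347826) = 4.449905
  x_2 = 1.347826 - 0.100682/4.449905 = 1.325200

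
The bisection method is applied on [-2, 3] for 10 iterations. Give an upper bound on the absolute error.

Bisection error bound: |error| ≤ (b-a)/2^n
|error| ≤ (3 - (-2))/2^10 = 5/2^10
|error| ≤ 0.0048828125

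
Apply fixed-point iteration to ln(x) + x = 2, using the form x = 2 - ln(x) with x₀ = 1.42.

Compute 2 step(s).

Equation: ln(x) + x = 2
Fixed-point form: x = 2 - ln(x)
x₀ = 1.42

x_1 = g(1.420000) = 1.649343
x_2 = g(1.649343) = 1.499623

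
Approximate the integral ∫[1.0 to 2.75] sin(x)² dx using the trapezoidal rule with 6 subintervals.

f(x) = sin(x)²
a = 1.0, b = 2.75, n = 6
h = (b - a)/n = 0.291667

Trapezoidal rule: (h/2)[f(x₀) + 2f(x₁) + 2f(x₂) + ... + f(xₙ)]

x_0 = 1.0000, f(x_0) = 0.708073, coefficient = 1
x_1 = 1.2917, f(x_1) = 0.924089, coefficient = 2
x_2 = 1.5833, f(x_2) = 0.999843, coefficient = 2
x_3 = 1.8750, f(x_3) = 0.910280, coefficient = 2
x_4 = 2.1667, f(x_4) = 0.685022, coefficient = 2
x_5 = 2.4583, f(x_5) = 0.398570, coefficient = 2
x_6 = 2.7500, f(x_6) = 0.145665, coefficient = 1

I ≈ (0.291667/2) × 8.689345 = 1.267196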